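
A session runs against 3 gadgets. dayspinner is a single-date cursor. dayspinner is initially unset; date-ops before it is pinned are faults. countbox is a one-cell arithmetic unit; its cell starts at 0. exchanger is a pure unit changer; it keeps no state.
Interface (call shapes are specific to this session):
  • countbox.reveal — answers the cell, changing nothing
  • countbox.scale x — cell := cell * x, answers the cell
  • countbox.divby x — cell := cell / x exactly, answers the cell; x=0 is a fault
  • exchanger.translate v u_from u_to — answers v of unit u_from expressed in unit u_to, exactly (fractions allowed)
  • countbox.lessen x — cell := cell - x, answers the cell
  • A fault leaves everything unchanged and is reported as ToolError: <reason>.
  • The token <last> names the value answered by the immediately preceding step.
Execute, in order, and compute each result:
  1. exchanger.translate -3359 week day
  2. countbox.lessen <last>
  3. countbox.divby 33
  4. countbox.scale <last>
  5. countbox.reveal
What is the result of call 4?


Answer: 552861169/1089

Derivation:
Step: exchanger.translate[v→-3359; u_from→week; u_to→day]
Result: -23513
Step: countbox.lessen[x→<last>]
Result: 23513
Step: countbox.divby[x→33]
Result: 23513/33
Step: countbox.scale[x→<last>]
Result: 552861169/1089
Step: countbox.reveal[]
Result: 552861169/1089


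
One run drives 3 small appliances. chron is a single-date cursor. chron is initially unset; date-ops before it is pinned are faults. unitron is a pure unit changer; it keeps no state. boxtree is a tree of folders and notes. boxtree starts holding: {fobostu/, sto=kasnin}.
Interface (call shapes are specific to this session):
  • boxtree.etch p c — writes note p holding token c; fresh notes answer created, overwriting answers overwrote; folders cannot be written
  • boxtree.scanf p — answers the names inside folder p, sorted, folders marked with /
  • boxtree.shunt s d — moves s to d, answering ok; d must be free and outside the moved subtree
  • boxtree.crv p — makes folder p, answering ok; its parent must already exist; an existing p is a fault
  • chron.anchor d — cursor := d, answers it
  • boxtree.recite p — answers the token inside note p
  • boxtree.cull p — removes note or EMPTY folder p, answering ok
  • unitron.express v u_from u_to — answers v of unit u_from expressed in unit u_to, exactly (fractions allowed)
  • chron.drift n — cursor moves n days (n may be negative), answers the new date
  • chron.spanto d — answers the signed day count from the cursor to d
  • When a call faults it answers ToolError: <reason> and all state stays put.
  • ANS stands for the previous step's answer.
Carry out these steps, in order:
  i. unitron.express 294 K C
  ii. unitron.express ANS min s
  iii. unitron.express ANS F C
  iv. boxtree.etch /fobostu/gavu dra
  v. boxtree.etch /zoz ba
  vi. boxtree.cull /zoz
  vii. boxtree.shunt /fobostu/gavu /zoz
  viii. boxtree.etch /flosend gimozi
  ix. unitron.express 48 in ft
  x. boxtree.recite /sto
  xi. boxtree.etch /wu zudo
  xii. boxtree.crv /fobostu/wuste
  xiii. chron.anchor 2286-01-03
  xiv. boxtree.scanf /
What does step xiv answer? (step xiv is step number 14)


Answer: [flosend, fobostu/, sto, wu, zoz]

Derivation:
> unitron.express v: 294 u_from: K u_to: C
[out] 417/20
> unitron.express v: ANS u_from: min u_to: s
[out] 1251
> unitron.express v: ANS u_from: F u_to: C
[out] 6095/9
> boxtree.etch p: /fobostu/gavu c: dra
[out] created
> boxtree.etch p: /zoz c: ba
[out] created
> boxtree.cull p: /zoz
[out] ok
> boxtree.shunt s: /fobostu/gavu d: /zoz
[out] ok
> boxtree.etch p: /flosend c: gimozi
[out] created
> unitron.express v: 48 u_from: in u_to: ft
[out] 4
> boxtree.recite p: /sto
[out] kasnin
> boxtree.etch p: /wu c: zudo
[out] created
> boxtree.crv p: /fobostu/wuste
[out] ok
> chron.anchor d: 2286-01-03
[out] 2286-01-03
> boxtree.scanf p: /
[out] [flosend, fobostu/, sto, wu, zoz]


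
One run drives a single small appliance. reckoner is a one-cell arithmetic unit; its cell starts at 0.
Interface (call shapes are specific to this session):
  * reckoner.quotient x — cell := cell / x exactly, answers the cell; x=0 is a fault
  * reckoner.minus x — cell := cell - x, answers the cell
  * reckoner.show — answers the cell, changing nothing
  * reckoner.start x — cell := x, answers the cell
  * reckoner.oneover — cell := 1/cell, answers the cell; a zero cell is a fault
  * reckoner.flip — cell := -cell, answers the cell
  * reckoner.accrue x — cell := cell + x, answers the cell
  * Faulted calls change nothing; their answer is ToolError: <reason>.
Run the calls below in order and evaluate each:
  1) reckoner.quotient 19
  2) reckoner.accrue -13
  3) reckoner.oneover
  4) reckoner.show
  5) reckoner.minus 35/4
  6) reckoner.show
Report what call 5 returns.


Answer: -459/52

Derivation:
Then quotient using x=19, and observe 0.
I try accrue using x=-13, and observe -13.
Using oneover, and observe -1/13.
Invoking show, which returns -1/13.
I use minus using x=35/4, yielding -459/52.
Then show, and see -459/52.


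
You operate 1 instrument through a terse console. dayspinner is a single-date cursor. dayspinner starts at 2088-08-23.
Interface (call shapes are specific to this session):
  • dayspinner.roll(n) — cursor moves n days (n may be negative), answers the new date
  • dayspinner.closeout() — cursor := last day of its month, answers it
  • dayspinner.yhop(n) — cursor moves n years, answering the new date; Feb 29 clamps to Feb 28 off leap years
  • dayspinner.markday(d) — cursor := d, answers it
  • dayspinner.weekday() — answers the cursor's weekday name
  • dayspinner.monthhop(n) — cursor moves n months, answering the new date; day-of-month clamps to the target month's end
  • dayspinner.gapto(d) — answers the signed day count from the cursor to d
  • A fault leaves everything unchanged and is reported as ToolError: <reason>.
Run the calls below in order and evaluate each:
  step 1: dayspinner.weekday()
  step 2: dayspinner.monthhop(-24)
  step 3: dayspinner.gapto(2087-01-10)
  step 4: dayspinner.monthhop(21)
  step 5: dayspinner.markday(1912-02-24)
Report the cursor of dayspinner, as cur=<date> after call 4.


I use dayspinner.weekday, — result: Monday.
Using dayspinner.monthhop passing n=-24, which returns 2086-08-23.
I use dayspinner.gapto passing d=2087-01-10, giving 140.
I invoke dayspinner.monthhop passing n=21: 2088-05-23.
Now I run dayspinner.markday passing d=1912-02-24, — result: 1912-02-24.

Answer: cur=2088-05-23


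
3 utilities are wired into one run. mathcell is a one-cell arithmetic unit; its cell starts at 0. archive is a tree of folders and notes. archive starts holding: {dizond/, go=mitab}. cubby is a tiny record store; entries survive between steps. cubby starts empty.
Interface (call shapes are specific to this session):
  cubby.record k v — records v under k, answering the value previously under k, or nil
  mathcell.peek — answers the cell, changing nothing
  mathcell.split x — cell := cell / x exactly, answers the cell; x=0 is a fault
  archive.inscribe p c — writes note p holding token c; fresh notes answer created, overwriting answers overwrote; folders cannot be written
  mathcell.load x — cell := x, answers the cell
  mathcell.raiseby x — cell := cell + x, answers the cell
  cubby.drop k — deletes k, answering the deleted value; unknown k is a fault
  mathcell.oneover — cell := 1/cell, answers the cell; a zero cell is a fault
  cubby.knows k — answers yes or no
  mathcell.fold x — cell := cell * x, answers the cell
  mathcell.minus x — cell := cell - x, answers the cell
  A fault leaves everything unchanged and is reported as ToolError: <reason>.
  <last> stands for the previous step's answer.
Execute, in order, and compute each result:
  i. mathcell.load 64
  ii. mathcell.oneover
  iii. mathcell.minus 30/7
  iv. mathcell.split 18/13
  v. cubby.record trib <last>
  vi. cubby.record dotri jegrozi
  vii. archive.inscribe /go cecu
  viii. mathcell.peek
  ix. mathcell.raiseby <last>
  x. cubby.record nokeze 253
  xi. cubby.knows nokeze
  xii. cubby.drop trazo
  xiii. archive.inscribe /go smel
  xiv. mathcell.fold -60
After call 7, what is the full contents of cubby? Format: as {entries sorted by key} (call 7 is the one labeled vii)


>> load(64)
<< 64
>> oneover()
<< 1/64
>> minus(30/7)
<< -1913/448
>> split(18/13)
<< -24869/8064
>> record(trib, <last>)
<< nil
>> record(dotri, jegrozi)
<< nil
>> inscribe(/go, cecu)
<< overwrote
>> peek()
<< -24869/8064
>> raiseby(<last>)
<< -24869/4032
>> record(nokeze, 253)
<< nil
>> knows(nokeze)
<< yes
>> drop(trazo)
<< ToolError: no such key trazo
>> inscribe(/go, smel)
<< overwrote
>> fold(-60)
<< 124345/336

Answer: {dotri=jegrozi, trib=-24869/8064}


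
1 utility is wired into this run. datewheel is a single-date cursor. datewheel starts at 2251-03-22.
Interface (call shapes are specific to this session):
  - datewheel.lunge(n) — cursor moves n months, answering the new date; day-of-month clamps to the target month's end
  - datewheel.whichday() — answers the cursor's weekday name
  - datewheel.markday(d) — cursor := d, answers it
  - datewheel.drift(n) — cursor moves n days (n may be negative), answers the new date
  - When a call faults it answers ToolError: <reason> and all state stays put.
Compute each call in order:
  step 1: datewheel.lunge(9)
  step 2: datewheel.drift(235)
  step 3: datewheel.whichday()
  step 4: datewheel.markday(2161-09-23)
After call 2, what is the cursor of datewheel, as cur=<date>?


$ datewheel.lunge n=9
:: 2251-12-22
$ datewheel.drift n=235
:: 2252-08-13
$ datewheel.whichday
:: Friday
$ datewheel.markday d=2161-09-23
:: 2161-09-23

Answer: cur=2252-08-13


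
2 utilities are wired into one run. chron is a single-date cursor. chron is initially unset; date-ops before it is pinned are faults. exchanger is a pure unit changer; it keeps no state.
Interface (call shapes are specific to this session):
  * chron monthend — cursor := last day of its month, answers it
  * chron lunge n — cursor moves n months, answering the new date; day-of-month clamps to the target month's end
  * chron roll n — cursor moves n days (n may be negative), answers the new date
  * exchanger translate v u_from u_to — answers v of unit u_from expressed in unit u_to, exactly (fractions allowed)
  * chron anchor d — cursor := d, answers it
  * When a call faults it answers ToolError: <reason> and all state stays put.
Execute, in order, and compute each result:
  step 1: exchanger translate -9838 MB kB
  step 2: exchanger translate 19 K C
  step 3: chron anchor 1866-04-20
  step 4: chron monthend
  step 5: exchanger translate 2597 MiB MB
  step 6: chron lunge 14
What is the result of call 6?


Answer: 1867-06-30

Derivation:
# exchanger translate(-9838, MB, kB) : -9838000
# exchanger translate(19, K, C) : -5083/20
# chron anchor(1866-04-20) : 1866-04-20
# chron monthend() : 1866-04-30
# exchanger translate(2597, MiB, MB) : 42549248/15625
# chron lunge(14) : 1867-06-30


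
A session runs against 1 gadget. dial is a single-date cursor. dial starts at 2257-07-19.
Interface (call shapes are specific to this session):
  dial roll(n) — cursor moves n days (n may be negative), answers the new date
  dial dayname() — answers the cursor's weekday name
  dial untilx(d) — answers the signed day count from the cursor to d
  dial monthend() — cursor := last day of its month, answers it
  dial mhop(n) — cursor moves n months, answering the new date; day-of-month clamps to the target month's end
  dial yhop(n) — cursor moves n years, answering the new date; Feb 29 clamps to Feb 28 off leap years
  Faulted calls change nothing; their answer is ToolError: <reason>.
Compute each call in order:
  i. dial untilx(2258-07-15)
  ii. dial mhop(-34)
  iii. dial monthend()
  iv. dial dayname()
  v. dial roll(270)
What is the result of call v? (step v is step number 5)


Step: dial untilx[d: 2258-07-15]
Result: 361
Step: dial mhop[n: -34]
Result: 2254-09-19
Step: dial monthend[]
Result: 2254-09-30
Step: dial dayname[]
Result: Saturday
Step: dial roll[n: 270]
Result: 2255-06-27

Answer: 2255-06-27


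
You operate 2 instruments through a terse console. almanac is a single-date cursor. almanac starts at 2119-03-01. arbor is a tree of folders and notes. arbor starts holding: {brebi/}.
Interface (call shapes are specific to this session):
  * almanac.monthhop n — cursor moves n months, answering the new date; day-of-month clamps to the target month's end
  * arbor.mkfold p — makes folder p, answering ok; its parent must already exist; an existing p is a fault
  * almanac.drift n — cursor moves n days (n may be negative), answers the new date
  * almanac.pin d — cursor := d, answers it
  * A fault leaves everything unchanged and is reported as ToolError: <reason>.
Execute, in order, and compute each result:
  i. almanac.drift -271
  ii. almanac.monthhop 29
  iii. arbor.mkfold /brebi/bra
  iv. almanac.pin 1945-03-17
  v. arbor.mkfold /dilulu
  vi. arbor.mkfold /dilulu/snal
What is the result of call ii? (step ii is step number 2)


Answer: 2120-11-03

Derivation:
-- almanac.drift(-271) -> 2118-06-03
-- almanac.monthhop(29) -> 2120-11-03
-- arbor.mkfold(/brebi/bra) -> ok
-- almanac.pin(1945-03-17) -> 1945-03-17
-- arbor.mkfold(/dilulu) -> ok
-- arbor.mkfold(/dilulu/snal) -> ok


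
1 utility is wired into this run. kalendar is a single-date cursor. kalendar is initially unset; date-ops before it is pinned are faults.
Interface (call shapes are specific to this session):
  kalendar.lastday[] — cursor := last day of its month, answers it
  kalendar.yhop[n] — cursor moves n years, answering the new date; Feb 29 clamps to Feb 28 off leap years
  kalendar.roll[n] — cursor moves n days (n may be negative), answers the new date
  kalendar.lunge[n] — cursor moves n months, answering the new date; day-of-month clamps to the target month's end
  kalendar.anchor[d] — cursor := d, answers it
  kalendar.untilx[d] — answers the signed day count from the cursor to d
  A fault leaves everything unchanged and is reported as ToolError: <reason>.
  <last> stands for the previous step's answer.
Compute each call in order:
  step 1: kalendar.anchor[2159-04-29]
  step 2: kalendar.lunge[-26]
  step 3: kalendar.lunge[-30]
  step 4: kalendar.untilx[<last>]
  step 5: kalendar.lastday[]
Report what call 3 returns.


Answer: 2154-08-28

Derivation:
>>> kalendar.anchor d: 2159-04-29
= 2159-04-29
>>> kalendar.lunge n: -26
= 2157-02-28
>>> kalendar.lunge n: -30
= 2154-08-28
>>> kalendar.untilx d: <last>
= 0
>>> kalendar.lastday
= 2154-08-31


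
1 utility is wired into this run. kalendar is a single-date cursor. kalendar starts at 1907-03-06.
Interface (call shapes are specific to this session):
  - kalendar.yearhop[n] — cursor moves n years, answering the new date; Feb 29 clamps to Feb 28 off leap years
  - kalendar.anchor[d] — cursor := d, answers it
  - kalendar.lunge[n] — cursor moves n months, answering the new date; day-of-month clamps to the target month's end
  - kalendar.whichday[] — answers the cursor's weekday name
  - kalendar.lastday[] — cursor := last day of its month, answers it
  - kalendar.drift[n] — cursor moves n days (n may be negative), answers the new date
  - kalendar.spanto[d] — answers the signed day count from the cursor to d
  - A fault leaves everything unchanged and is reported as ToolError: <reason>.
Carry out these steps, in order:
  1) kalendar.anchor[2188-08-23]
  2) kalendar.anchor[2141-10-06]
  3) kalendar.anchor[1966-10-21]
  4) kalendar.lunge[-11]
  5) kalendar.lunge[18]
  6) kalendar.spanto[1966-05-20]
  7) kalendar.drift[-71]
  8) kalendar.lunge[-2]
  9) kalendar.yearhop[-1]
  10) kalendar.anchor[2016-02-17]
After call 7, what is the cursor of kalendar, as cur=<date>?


Answer: cur=1967-03-11

Derivation:
Calling kalendar.anchor with d: 2188-08-23, — result: 2188-08-23.
I run kalendar.anchor with d: 2141-10-06: 2141-10-06.
Using kalendar.anchor with d: 1966-10-21: 1966-10-21.
Next I call kalendar.lunge with n: -11, → 1965-11-21.
I use kalendar.lunge with n: 18, giving 1967-05-21.
Now I run kalendar.spanto with d: 1966-05-20, and get -366.
Invoking kalendar.drift with n: -71, and get 1967-03-11.
Next I call kalendar.lunge with n: -2, → 1967-01-11.
Using kalendar.yearhop with n: -1, and see 1966-01-11.
Using kalendar.anchor with d: 2016-02-17, and see 2016-02-17.


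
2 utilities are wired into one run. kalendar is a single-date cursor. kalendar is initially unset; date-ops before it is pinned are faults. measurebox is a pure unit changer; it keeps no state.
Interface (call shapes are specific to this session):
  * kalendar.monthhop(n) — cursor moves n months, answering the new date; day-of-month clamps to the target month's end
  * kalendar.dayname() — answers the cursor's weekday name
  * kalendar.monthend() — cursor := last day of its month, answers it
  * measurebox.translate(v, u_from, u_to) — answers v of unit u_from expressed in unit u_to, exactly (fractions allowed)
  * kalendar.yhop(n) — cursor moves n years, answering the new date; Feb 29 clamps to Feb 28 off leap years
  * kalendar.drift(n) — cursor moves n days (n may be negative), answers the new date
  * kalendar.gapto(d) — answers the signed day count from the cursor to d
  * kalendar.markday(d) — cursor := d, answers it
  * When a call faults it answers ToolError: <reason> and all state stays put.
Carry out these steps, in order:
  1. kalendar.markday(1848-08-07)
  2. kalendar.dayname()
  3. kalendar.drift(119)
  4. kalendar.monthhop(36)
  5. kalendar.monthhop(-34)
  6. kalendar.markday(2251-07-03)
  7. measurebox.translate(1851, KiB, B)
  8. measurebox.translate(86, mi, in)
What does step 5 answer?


Answer: 1849-02-04

Derivation:
·→ markday(d='1848-08-07')
·← 1848-08-07
·→ dayname()
·← Monday
·→ drift(n='119')
·← 1848-12-04
·→ monthhop(n='36')
·← 1851-12-04
·→ monthhop(n='-34')
·← 1849-02-04
·→ markday(d='2251-07-03')
·← 2251-07-03
·→ translate(v='1851', u_from='KiB', u_to='B')
·← 1895424
·→ translate(v='86', u_from='mi', u_to='in')
·← 5448960


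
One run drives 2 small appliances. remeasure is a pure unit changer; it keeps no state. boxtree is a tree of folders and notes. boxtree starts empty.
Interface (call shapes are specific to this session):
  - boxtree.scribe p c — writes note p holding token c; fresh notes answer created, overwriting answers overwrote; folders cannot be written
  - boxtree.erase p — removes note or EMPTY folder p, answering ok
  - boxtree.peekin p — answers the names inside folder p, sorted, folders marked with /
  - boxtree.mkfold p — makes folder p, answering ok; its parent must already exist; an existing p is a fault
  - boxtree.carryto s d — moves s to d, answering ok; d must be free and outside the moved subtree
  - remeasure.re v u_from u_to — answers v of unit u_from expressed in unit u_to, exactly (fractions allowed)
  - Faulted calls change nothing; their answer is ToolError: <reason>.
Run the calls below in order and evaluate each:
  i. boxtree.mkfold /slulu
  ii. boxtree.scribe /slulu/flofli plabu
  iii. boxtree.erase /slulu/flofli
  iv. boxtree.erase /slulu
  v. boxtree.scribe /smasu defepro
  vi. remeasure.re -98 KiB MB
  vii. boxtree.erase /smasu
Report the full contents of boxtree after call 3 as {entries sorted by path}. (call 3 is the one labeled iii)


Answer: {slulu/}

Derivation:
Do: boxtree.mkfold[p→/slulu]
See: ok
Do: boxtree.scribe[p→/slulu/flofli; c→plabu]
See: created
Do: boxtree.erase[p→/slulu/flofli]
See: ok
Do: boxtree.erase[p→/slulu]
See: ok
Do: boxtree.scribe[p→/smasu; c→defepro]
See: created
Do: remeasure.re[v→-98; u_from→KiB; u_to→MB]
See: -1568/15625
Do: boxtree.erase[p→/smasu]
See: ok


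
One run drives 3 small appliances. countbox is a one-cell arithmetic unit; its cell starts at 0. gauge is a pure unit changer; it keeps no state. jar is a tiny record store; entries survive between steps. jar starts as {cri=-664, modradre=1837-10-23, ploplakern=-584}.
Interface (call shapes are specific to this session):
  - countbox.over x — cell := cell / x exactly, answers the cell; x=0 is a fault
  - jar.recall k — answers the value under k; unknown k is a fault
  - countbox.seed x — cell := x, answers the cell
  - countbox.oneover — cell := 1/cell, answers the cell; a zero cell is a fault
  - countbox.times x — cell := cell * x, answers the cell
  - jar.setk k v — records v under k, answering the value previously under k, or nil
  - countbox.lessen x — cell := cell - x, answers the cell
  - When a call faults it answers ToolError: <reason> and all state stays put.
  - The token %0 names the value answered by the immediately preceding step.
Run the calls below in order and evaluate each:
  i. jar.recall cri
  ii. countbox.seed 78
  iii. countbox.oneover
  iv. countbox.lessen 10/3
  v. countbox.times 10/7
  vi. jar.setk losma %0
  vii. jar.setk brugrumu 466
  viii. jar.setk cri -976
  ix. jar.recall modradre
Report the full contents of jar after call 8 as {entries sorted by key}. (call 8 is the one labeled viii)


I use jar.recall(k='cri'), which returns -664.
I try countbox.seed(x='78'), yielding 78.
Then countbox.oneover(), and see 1/78.
I run countbox.lessen(x='10/3'): -259/78.
Invoking countbox.times(x='10/7'), — result: -185/39.
Using jar.setk(k='losma', v='%0'): nil.
Then jar.setk(k='brugrumu', v='466'), and see nil.
I call jar.setk(k='cri', v='-976'), and get -664.
Now I run jar.recall(k='modradre'): 1837-10-23.

Answer: {brugrumu=466, cri=-976, losma=-185/39, modradre=1837-10-23, ploplakern=-584}


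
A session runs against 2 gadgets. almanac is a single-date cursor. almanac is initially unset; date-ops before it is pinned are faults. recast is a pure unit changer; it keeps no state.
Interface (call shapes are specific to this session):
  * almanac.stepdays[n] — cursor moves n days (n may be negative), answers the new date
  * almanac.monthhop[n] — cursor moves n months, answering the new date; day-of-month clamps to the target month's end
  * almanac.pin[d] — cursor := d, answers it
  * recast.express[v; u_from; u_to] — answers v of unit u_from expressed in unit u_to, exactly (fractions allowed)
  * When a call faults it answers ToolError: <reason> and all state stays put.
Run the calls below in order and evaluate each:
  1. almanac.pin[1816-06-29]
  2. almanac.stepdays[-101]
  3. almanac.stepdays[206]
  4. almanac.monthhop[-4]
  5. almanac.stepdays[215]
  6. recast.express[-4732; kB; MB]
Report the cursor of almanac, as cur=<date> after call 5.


Answer: cur=1817-01-13

Derivation:
Step: pin[d: 1816-06-29]
Result: 1816-06-29
Step: stepdays[n: -101]
Result: 1816-03-20
Step: stepdays[n: 206]
Result: 1816-10-12
Step: monthhop[n: -4]
Result: 1816-06-12
Step: stepdays[n: 215]
Result: 1817-01-13
Step: express[v: -4732; u_from: kB; u_to: MB]
Result: -1183/250


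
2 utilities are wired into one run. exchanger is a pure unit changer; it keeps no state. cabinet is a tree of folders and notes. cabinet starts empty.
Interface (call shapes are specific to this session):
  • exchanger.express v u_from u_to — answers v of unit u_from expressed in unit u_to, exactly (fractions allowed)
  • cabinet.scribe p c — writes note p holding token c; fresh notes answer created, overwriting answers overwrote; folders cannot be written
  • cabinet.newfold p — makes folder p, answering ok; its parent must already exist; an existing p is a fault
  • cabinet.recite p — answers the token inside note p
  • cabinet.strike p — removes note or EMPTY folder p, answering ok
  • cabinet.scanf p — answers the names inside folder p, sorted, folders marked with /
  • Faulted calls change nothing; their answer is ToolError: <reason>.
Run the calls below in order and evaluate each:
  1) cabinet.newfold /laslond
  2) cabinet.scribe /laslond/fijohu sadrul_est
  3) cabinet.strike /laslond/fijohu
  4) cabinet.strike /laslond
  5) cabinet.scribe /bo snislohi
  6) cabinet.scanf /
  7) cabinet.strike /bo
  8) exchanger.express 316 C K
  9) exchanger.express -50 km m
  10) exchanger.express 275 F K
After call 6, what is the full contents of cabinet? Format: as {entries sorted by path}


Answer: {bo=snislohi}

Derivation:
Calling newfold(p→/laslond), → ok.
I call scribe(p→/laslond/fijohu, c→sadrul_est), and observe created.
I use strike(p→/laslond/fijohu), which returns ok.
I run strike(p→/laslond), — result: ok.
I call scribe(p→/bo, c→snislohi), and see created.
Using scanf(p→/), which returns [bo].
I call strike(p→/bo), and get ok.
Now I run express(v→316, u_from→C, u_to→K), giving 11783/20.
Invoking express(v→-50, u_from→km, u_to→m), — result: -50000.
Now I run express(v→275, u_from→F, u_to→K), — result: 8163/20.


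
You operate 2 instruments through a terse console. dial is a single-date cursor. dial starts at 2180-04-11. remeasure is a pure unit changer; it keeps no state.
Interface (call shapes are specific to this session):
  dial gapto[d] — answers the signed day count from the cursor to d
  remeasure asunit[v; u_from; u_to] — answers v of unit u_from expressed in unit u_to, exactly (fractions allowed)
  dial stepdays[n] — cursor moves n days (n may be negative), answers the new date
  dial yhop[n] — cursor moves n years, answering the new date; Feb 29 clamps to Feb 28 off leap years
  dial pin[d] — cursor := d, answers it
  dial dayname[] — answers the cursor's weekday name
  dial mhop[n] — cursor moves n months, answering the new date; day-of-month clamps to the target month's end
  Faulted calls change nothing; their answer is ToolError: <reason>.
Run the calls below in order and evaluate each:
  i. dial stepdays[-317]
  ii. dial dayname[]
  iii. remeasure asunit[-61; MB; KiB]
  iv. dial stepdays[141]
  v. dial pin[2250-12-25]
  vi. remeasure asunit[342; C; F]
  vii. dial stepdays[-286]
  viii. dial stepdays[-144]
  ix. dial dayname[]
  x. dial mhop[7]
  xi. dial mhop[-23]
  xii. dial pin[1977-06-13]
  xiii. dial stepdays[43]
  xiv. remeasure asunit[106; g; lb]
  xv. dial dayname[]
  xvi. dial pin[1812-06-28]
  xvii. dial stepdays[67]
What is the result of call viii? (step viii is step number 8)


;; 1. dial stepdays(-317) : 2179-05-30
;; 2. dial dayname() : Sunday
;; 3. remeasure asunit(-61, MB, KiB) : -953125/16
;; 4. dial stepdays(141) : 2179-10-18
;; 5. dial pin(2250-12-25) : 2250-12-25
;; 6. remeasure asunit(342, C, F) : 3238/5
;; 7. dial stepdays(-286) : 2250-03-14
;; 8. dial stepdays(-144) : 2249-10-21
;; 9. dial dayname() : Sunday
;; 10. dial mhop(7) : 2250-05-21
;; 11. dial mhop(-23) : 2248-06-21
;; 12. dial pin(1977-06-13) : 1977-06-13
;; 13. dial stepdays(43) : 1977-07-26
;; 14. remeasure asunit(106, g, lb) : 10600000/45359237
;; 15. dial dayname() : Tuesday
;; 16. dial pin(1812-06-28) : 1812-06-28
;; 17. dial stepdays(67) : 1812-09-03

Answer: 2249-10-21


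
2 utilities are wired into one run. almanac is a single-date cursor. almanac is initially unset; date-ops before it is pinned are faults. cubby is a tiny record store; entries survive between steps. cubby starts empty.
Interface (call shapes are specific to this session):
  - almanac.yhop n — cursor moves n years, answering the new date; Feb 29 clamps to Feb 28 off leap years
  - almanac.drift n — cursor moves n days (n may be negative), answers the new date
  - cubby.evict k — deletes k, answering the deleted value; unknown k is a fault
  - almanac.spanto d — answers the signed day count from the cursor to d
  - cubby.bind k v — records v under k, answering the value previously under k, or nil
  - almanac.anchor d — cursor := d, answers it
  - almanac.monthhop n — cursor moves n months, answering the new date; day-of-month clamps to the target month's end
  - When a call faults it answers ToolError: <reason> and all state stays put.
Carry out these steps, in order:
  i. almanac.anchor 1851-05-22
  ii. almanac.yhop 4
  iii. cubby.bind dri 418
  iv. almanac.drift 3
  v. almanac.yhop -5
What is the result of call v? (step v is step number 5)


Answer: 1850-05-25

Derivation:
Using almanac.anchor using d='1851-05-22', yielding 1851-05-22.
I try almanac.yhop using n='4', yielding 1855-05-22.
I call cubby.bind using k='dri', v='418', which returns nil.
I invoke almanac.drift using n='3', yielding 1855-05-25.
I try almanac.yhop using n='-5', — result: 1850-05-25.


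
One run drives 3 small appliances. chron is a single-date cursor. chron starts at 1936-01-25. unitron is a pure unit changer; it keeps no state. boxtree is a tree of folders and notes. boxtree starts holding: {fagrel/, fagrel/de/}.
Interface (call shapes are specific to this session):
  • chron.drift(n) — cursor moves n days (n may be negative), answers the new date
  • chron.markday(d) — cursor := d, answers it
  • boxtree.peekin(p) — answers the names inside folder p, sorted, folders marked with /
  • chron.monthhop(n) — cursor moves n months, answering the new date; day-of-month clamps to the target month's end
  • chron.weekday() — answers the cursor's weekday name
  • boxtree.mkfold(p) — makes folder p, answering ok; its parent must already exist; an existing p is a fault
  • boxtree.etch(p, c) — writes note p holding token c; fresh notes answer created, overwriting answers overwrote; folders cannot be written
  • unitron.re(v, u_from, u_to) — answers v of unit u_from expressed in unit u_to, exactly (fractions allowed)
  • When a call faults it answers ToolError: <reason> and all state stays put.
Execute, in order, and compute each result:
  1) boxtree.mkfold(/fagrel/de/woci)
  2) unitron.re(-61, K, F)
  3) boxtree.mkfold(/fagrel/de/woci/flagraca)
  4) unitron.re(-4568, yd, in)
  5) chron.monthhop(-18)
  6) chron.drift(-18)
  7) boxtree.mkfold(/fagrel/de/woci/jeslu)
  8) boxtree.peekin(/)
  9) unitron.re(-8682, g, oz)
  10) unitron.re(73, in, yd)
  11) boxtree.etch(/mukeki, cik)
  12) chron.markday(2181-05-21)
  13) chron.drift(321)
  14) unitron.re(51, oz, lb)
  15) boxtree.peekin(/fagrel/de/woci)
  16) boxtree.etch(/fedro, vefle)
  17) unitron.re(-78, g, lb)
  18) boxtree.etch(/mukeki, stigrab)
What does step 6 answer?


Answer: 1934-07-07

Derivation:
>> boxtree.mkfold(/fagrel/de/woci)
<< ok
>> unitron.re(-61, K, F)
<< -56947/100
>> boxtree.mkfold(/fagrel/de/woci/flagraca)
<< ok
>> unitron.re(-4568, yd, in)
<< -164448
>> chron.monthhop(-18)
<< 1934-07-25
>> chron.drift(-18)
<< 1934-07-07
>> boxtree.mkfold(/fagrel/de/woci/jeslu)
<< ok
>> boxtree.peekin(/)
<< [fagrel/]
>> unitron.re(-8682, g, oz)
<< -13891200000/45359237
>> unitron.re(73, in, yd)
<< 73/36
>> boxtree.etch(/mukeki, cik)
<< created
>> chron.markday(2181-05-21)
<< 2181-05-21
>> chron.drift(321)
<< 2182-04-07
>> unitron.re(51, oz, lb)
<< 51/16
>> boxtree.peekin(/fagrel/de/woci)
<< [flagraca/, jeslu/]
>> boxtree.etch(/fedro, vefle)
<< created
>> unitron.re(-78, g, lb)
<< -7800000/45359237
>> boxtree.etch(/mukeki, stigrab)
<< overwrote


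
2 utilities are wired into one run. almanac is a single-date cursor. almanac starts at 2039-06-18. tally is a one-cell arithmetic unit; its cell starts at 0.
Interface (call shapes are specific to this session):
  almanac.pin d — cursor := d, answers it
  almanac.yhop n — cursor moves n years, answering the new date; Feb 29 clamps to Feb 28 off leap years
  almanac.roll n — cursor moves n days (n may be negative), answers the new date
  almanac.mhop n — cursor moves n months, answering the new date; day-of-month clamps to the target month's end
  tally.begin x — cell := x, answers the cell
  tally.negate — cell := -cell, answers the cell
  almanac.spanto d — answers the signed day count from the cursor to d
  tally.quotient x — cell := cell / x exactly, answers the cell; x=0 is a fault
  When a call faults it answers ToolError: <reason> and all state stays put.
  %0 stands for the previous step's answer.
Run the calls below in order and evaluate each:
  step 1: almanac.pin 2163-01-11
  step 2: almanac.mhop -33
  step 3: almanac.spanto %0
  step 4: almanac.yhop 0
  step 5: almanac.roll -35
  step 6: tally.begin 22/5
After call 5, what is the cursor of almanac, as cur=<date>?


Calling almanac.pin on d='2163-01-11', and see 2163-01-11.
I run almanac.mhop on n='-33', and get 2160-04-11.
Invoking almanac.spanto on d='%0', giving 0.
I run almanac.yhop on n='0', giving 2160-04-11.
I try almanac.roll on n='-35', and get 2160-03-07.
I call tally.begin on x='22/5', and get 22/5.

Answer: cur=2160-03-07


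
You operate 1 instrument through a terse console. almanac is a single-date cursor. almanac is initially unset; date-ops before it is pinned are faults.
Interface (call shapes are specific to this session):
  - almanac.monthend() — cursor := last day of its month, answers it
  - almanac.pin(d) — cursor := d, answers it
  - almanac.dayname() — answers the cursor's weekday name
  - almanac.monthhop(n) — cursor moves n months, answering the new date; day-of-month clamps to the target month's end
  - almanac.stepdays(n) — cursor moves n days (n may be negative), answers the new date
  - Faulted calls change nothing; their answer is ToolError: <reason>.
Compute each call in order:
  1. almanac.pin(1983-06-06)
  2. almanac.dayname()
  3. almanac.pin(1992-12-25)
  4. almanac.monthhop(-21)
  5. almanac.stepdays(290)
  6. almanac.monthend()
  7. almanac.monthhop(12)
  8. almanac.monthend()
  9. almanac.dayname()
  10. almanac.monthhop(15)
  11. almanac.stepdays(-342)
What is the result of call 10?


Answer: 1994-04-30

Derivation:
Invoking almanac.pin(d: 1983-06-06), yielding 1983-06-06.
Next I call almanac.dayname, which returns Monday.
Invoking almanac.pin(d: 1992-12-25): 1992-12-25.
Now I run almanac.monthhop(n: -21), — result: 1991-03-25.
Next I call almanac.stepdays(n: 290), — result: 1992-01-09.
Now I run almanac.monthend(): 1992-01-31.
Calling almanac.monthhop(n: 12), yielding 1993-01-31.
Now I run almanac.monthend(), and get 1993-01-31.
I run almanac.dayname(), which returns Sunday.
Using almanac.monthhop(n: 15), → 1994-04-30.
Using almanac.stepdays(n: -342): 1993-05-23.


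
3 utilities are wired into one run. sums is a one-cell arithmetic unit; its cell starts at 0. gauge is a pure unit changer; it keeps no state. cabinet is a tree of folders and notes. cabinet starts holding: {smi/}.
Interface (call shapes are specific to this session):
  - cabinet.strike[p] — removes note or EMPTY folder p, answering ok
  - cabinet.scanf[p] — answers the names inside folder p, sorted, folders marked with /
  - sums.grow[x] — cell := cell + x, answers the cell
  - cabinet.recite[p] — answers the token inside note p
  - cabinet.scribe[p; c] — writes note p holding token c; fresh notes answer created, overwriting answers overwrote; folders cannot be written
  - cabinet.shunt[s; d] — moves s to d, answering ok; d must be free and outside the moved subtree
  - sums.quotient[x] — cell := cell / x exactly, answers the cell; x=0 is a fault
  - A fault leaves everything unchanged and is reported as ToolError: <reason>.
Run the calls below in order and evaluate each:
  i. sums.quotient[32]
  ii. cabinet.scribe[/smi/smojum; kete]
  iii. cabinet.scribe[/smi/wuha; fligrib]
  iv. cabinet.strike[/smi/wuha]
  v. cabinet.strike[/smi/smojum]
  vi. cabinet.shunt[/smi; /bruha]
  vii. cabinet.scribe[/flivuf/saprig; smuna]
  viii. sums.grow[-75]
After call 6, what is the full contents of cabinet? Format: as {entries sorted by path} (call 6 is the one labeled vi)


Invoking sums.quotient(x=32), yielding 0.
I call cabinet.scribe(p=/smi/smojum, c=kete), and see created.
I use cabinet.scribe(p=/smi/wuha, c=fligrib), — result: created.
I use cabinet.strike(p=/smi/wuha), which returns ok.
Now I run cabinet.strike(p=/smi/smojum), → ok.
I invoke cabinet.shunt(s=/smi, d=/bruha), and get ok.
I use cabinet.scribe(p=/flivuf/saprig, c=smuna), yielding ToolError: no parent.
Invoking sums.grow(x=-75), and get -75.

Answer: {bruha/}


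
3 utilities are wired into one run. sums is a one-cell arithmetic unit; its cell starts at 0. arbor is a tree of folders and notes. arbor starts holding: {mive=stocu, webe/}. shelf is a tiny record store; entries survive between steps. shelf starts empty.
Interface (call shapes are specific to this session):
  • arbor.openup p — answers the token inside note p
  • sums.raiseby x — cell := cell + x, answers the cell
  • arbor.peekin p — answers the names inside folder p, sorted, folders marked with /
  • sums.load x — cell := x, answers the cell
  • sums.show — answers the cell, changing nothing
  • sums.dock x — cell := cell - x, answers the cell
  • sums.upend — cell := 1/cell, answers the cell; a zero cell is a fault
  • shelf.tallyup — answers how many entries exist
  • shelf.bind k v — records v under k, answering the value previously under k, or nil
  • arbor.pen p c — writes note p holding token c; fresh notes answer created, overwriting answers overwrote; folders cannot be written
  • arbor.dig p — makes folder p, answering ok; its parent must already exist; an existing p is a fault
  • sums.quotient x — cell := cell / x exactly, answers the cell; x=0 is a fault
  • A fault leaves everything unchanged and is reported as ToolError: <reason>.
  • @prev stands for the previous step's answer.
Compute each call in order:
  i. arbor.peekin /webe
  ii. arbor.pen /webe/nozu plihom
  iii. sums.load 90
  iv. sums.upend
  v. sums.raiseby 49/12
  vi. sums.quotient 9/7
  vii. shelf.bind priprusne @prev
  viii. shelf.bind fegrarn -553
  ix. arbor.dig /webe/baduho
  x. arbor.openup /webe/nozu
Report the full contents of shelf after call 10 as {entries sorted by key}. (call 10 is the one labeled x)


Answer: {fegrarn=-553, priprusne=5159/1620}

Derivation:
>> arbor.peekin(/webe)
<< []
>> arbor.pen(/webe/nozu, plihom)
<< created
>> sums.load(90)
<< 90
>> sums.upend()
<< 1/90
>> sums.raiseby(49/12)
<< 737/180
>> sums.quotient(9/7)
<< 5159/1620
>> shelf.bind(priprusne, @prev)
<< nil
>> shelf.bind(fegrarn, -553)
<< nil
>> arbor.dig(/webe/baduho)
<< ok
>> arbor.openup(/webe/nozu)
<< plihom


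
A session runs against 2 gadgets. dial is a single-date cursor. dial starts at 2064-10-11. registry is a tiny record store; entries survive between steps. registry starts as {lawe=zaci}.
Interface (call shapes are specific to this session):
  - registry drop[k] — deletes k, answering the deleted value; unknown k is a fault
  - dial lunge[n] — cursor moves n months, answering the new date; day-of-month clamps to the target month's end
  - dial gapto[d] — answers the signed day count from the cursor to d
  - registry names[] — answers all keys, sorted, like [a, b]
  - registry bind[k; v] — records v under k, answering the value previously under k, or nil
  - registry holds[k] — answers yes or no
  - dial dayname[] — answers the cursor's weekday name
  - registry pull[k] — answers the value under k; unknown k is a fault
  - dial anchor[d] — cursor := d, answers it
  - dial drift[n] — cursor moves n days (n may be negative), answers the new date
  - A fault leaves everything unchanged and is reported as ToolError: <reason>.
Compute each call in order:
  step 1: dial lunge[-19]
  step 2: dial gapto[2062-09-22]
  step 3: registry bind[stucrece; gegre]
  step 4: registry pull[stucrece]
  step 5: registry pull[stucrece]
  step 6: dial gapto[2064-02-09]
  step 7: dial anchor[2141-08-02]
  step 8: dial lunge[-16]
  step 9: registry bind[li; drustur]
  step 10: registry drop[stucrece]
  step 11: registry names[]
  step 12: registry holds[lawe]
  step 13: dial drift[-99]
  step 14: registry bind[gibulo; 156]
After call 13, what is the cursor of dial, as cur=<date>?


Answer: cur=2139-12-25

Derivation:
Act: dial lunge[n='-19']
Obs: 2063-03-11
Act: dial gapto[d='2062-09-22']
Obs: -170
Act: registry bind[k='stucrece'; v='gegre']
Obs: nil
Act: registry pull[k='stucrece']
Obs: gegre
Act: registry pull[k='stucrece']
Obs: gegre
Act: dial gapto[d='2064-02-09']
Obs: 335
Act: dial anchor[d='2141-08-02']
Obs: 2141-08-02
Act: dial lunge[n='-16']
Obs: 2140-04-02
Act: registry bind[k='li'; v='drustur']
Obs: nil
Act: registry drop[k='stucrece']
Obs: gegre
Act: registry names[]
Obs: [lawe, li]
Act: registry holds[k='lawe']
Obs: yes
Act: dial drift[n='-99']
Obs: 2139-12-25
Act: registry bind[k='gibulo'; v='156']
Obs: nil
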